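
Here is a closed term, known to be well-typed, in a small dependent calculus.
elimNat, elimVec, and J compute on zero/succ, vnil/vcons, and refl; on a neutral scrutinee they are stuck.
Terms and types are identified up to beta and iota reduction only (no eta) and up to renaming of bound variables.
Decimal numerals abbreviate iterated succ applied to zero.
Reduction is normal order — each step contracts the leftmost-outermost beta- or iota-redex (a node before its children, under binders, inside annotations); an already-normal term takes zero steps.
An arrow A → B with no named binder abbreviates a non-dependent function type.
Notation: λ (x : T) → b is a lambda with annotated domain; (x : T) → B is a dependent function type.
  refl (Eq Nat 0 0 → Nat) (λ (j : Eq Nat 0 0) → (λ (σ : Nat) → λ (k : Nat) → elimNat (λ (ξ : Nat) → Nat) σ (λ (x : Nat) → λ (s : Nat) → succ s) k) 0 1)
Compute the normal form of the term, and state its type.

reduced normal form:
  refl (Eq Nat 0 0 → Nat) (λ (j : Eq Nat 0 0) → 1)
inferred type:
  Eq (Eq Nat 0 0 → Nat) (λ (j : Eq Nat 0 0) → 1) (λ (σ : Eq Nat 0 0) → 1)


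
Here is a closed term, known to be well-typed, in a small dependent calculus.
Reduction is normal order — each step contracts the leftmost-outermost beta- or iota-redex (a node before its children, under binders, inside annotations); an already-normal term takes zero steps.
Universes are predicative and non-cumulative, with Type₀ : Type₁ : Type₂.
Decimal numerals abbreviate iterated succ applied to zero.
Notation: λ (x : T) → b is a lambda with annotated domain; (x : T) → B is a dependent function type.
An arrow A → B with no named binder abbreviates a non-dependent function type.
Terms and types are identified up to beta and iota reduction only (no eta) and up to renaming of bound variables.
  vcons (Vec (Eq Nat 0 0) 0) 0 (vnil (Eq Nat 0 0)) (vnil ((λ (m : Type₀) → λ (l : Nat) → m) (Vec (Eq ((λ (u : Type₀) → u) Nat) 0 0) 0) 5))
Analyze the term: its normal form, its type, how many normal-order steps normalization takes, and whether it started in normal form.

resulting normal form:
  vcons (Vec (Eq Nat 0 0) 0) 0 (vnil (Eq Nat 0 0)) (vnil (Vec (Eq Nat 0 0) 0))
the term's type:
  Vec (Vec (Eq Nat 0 0) 0) 1
reduction steps (normal order): 3
started in normal form: no
first contracted redex: a beta-redex


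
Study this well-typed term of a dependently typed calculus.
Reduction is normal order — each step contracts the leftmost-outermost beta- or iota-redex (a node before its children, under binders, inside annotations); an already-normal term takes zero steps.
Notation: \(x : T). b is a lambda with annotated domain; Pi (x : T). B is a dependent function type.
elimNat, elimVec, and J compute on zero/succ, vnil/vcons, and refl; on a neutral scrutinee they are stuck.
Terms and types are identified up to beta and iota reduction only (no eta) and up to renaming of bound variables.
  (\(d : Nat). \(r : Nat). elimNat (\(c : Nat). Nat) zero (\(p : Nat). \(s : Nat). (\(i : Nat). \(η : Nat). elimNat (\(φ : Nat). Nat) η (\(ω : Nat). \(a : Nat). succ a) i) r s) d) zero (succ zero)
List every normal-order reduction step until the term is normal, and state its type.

normal-order reduction sequence:
  (\(d : Nat). \(r : Nat). elimNat (\(c : Nat). Nat) zero (\(p : Nat). \(s : Nat). (\(i : Nat). \(η : Nat). elimNat (\(φ : Nat). Nat) η (\(ω : Nat). \(a : Nat). succ a) i) r s) d) zero (succ zero)
  ~> (\(d : Nat). elimNat (\(r : Nat). Nat) zero (\(c : Nat). \(p : Nat). (\(s : Nat). \(i : Nat). elimNat (\(η : Nat). Nat) i (\(φ : Nat). \(ω : Nat). succ ω) s) d p) zero) (succ zero)
  ~> elimNat (\(d : Nat). Nat) zero (\(r : Nat). \(c : Nat). (\(p : Nat). \(s : Nat). elimNat (\(i : Nat). Nat) s (\(η : Nat). \(φ : Nat). succ φ) p) (succ zero) c) zero
  ~> zero
type:
  Nat


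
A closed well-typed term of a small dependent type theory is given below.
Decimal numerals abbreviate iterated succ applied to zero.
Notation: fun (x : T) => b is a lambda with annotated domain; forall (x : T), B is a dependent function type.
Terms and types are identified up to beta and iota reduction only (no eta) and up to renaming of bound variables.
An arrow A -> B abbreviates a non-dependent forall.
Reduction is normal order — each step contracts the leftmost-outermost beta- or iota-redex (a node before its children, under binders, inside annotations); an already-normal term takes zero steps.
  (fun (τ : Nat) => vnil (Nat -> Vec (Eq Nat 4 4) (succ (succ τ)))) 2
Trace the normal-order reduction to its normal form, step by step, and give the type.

reduction (normal order):
  (fun (τ : Nat) => vnil (Nat -> Vec (Eq Nat 4 4) (succ (succ τ)))) 2
  ~> vnil (Nat -> Vec (Eq Nat 4 4) 4)
type:
  Vec (Nat -> Vec (Eq Nat 4 4) 4) 0


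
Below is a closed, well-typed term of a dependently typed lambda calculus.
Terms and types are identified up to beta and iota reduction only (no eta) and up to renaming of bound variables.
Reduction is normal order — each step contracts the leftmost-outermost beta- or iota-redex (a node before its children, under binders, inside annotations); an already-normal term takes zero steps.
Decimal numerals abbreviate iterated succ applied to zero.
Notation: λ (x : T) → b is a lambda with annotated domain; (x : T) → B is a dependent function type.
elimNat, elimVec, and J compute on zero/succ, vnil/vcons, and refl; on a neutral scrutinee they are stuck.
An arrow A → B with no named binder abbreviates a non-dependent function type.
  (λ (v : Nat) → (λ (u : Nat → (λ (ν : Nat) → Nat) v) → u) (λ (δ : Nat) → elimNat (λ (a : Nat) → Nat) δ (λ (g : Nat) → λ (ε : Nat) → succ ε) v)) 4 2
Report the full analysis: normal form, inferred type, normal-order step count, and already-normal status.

normal form:
  6
inferred type:
  Nat
reduction steps (normal order): 16
started in normal form: no
first contracted redex: a beta-redex


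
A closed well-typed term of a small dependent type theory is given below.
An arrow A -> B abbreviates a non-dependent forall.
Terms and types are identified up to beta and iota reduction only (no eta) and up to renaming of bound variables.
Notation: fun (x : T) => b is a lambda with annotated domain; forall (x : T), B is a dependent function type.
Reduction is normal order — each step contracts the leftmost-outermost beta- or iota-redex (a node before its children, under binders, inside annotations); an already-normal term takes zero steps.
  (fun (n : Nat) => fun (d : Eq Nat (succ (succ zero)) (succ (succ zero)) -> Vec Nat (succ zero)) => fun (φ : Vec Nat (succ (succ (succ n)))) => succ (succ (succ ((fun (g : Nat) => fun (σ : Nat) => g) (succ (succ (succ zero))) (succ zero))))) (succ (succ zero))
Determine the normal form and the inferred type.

reduced normal form:
  fun (n : Eq Nat (succ (succ zero)) (succ (succ zero)) -> Vec Nat (succ zero)) => fun (d : Vec Nat (succ (succ (succ (succ (succ zero)))))) => succ (succ (succ (succ (succ (succ zero)))))
inferred type:
  (Eq Nat (succ (succ zero)) (succ (succ zero)) -> Vec Nat (succ zero)) -> Vec Nat (succ (succ (succ (succ (succ zero))))) -> Nat
observation: 3 normal-order steps separate the term from its normal form.


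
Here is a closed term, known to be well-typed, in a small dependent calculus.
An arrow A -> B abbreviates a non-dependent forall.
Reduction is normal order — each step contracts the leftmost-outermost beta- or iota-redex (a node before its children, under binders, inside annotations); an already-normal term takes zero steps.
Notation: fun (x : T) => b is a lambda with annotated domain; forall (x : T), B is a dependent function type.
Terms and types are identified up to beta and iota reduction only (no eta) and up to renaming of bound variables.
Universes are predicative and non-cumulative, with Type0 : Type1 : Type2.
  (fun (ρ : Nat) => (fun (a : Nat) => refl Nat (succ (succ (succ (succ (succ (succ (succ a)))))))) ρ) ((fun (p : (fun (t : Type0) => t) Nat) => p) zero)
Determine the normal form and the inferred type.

reduced normal form:
  refl Nat (succ (succ (succ (succ (succ (succ (succ zero)))))))
inferred type:
  Eq Nat (succ (succ (succ (succ (succ (succ (succ zero))))))) (succ (succ (succ (succ (succ (succ (succ zero)))))))
observation: normalization takes exactly 3 steps under the normal-order strategy.


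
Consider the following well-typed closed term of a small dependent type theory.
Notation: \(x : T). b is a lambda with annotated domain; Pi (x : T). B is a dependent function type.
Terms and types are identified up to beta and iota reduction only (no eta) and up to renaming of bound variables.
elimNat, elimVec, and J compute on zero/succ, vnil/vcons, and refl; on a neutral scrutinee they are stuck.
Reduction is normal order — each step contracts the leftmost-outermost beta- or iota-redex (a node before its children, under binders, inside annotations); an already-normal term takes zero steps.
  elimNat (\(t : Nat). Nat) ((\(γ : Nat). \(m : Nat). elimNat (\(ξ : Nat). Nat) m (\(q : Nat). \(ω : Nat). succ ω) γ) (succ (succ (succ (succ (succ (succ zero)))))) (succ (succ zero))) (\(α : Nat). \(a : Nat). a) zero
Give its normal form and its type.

normal form:
  succ (succ (succ (succ (succ (succ (succ (succ zero)))))))
type:
  Nat


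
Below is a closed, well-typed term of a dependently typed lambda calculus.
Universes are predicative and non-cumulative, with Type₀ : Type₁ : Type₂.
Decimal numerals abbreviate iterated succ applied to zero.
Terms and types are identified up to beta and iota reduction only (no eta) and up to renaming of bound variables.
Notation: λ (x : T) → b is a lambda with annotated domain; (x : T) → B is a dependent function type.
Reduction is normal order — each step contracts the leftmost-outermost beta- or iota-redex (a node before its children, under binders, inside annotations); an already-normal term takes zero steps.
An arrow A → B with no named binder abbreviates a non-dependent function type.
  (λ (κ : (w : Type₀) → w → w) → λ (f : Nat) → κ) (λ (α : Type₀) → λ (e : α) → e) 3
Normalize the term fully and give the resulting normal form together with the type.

reduced normal form:
  λ (κ : Type₀) → λ (w : κ) → w
inferred type:
  (κ : Type₀) → κ → κ
observation: the first redex contracted is a beta-redex; the normal form is reached in 2 normal-order steps.


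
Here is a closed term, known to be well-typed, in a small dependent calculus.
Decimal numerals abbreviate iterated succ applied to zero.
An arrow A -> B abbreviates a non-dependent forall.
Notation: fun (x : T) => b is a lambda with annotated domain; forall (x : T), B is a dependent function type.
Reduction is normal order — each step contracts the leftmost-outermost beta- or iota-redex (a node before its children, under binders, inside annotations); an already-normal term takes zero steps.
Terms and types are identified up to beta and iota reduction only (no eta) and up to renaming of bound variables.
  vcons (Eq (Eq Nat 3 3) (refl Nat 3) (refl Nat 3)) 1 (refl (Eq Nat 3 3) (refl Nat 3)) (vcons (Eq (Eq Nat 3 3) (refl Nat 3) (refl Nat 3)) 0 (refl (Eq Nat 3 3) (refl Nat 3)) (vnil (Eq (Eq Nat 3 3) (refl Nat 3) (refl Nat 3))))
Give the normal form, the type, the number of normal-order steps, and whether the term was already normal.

resulting normal form:
  vcons (Eq (Eq Nat 3 3) (refl Nat 3) (refl Nat 3)) 1 (refl (Eq Nat 3 3) (refl Nat 3)) (vcons (Eq (Eq Nat 3 3) (refl Nat 3) (refl Nat 3)) 0 (refl (Eq Nat 3 3) (refl Nat 3)) (vnil (Eq (Eq Nat 3 3) (refl Nat 3) (refl Nat 3))))
the term's type:
  Vec (Eq (Eq Nat 3 3) (refl Nat 3) (refl Nat 3)) 2
steps to reach normal form (normal order): 0
started in normal form: yes


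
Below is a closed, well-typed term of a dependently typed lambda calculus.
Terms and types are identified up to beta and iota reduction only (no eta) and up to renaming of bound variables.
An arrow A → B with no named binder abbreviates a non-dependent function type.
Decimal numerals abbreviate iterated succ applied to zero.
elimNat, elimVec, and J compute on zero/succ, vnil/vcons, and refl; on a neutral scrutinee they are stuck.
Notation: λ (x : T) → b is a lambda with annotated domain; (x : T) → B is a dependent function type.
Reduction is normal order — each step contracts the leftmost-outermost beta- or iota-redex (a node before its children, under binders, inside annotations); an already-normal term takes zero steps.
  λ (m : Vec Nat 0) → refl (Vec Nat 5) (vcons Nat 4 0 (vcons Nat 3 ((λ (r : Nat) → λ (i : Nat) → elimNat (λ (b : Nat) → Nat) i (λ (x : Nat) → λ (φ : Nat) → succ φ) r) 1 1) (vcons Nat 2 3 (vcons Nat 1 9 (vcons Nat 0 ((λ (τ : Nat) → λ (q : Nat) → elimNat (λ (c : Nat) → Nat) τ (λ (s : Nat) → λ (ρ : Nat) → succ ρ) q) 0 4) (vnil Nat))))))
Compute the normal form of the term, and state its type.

resulting normal form:
  λ (m : Vec Nat 0) → refl (Vec Nat 5) (vcons Nat 4 0 (vcons Nat 3 2 (vcons Nat 2 3 (vcons Nat 1 9 (vcons Nat 0 4 (vnil Nat))))))
inferred type:
  Vec Nat 0 → Eq (Vec Nat 5) (vcons Nat 4 0 (vcons Nat 3 2 (vcons Nat 2 3 (vcons Nat 1 9 (vcons Nat 0 4 (vnil Nat)))))) (vcons Nat 4 0 (vcons Nat 3 2 (vcons Nat 2 3 (vcons Nat 1 9 (vcons Nat 0 4 (vnil Nat))))))
observation: the term reaches its normal form after 21 normal-order steps.


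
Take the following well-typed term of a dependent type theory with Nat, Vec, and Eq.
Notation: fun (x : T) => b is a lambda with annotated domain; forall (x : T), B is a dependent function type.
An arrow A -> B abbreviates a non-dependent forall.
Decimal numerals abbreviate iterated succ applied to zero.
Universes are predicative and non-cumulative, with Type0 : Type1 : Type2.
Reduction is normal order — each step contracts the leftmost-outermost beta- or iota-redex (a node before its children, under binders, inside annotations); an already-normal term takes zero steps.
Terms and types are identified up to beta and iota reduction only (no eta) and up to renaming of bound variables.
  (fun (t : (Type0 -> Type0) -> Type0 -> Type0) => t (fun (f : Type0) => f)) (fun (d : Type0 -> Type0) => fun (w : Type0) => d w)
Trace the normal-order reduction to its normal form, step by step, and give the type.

normal-order reduction sequence:
  (fun (t : (Type0 -> Type0) -> Type0 -> Type0) => t (fun (f : Type0) => f)) (fun (d : Type0 -> Type0) => fun (w : Type0) => d w)
  ~> (fun (t : Type0 -> Type0) => fun (f : Type0) => t f) (fun (d : Type0) => d)
  ~> fun (t : Type0) => (fun (f : Type0) => f) t
  ~> fun (t : Type0) => t
inferred type:
  Type0 -> Type0


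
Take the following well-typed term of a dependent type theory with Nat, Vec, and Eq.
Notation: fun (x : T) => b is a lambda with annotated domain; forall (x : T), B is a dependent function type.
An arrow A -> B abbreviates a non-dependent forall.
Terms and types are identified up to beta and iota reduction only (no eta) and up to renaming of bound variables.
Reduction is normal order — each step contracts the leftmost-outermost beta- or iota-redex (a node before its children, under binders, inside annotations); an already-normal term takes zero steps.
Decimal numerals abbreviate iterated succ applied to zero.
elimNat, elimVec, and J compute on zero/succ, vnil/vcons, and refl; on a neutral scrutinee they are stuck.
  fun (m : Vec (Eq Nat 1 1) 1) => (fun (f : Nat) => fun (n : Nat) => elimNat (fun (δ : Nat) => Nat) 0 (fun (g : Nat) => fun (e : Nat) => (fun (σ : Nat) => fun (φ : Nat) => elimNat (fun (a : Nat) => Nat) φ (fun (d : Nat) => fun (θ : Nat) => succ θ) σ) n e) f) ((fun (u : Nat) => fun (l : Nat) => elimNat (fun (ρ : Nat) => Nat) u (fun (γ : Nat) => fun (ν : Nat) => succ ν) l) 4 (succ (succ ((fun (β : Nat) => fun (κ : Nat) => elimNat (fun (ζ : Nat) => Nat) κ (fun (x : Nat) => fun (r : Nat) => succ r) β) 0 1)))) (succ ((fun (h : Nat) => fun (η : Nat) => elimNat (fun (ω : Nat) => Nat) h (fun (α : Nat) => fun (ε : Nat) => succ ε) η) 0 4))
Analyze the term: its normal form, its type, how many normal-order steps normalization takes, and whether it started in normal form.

resulting normal form:
  fun (m : Vec (Eq Nat 1 1) 1) => 35
the term's type:
  Vec (Eq Nat 1 1) 1 -> Nat
steps to reach normal form (normal order): 72
started in normal form: no
first redex: a beta-redex


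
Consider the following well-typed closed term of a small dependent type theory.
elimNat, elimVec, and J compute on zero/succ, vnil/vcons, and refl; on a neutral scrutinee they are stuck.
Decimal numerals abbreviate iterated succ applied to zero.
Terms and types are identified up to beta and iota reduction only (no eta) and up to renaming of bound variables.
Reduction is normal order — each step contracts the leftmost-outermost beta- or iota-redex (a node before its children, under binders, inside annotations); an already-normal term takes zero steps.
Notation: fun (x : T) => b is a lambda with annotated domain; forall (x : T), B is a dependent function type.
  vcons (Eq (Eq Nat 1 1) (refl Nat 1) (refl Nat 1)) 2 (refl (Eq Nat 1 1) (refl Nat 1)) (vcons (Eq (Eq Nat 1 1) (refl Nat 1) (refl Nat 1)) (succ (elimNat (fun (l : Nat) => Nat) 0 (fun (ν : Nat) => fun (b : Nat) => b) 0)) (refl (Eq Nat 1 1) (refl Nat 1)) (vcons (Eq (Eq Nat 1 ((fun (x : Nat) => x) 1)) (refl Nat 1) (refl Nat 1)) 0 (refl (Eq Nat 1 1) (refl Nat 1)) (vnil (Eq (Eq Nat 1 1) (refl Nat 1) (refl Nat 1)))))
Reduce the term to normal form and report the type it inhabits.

normal form:
  vcons (Eq (Eq Nat 1 1) (refl Nat 1) (refl Nat 1)) 2 (refl (Eq Nat 1 1) (refl Nat 1)) (vcons (Eq (Eq Nat 1 1) (refl Nat 1) (refl Nat 1)) 1 (refl (Eq Nat 1 1) (refl Nat 1)) (vcons (Eq (Eq Nat 1 1) (refl Nat 1) (refl Nat 1)) 0 (refl (Eq Nat 1 1) (refl Nat 1)) (vnil (Eq (Eq Nat 1 1) (refl Nat 1) (refl Nat 1)))))
type:
  Vec (Eq (Eq Nat 1 1) (refl Nat 1) (refl Nat 1)) 3


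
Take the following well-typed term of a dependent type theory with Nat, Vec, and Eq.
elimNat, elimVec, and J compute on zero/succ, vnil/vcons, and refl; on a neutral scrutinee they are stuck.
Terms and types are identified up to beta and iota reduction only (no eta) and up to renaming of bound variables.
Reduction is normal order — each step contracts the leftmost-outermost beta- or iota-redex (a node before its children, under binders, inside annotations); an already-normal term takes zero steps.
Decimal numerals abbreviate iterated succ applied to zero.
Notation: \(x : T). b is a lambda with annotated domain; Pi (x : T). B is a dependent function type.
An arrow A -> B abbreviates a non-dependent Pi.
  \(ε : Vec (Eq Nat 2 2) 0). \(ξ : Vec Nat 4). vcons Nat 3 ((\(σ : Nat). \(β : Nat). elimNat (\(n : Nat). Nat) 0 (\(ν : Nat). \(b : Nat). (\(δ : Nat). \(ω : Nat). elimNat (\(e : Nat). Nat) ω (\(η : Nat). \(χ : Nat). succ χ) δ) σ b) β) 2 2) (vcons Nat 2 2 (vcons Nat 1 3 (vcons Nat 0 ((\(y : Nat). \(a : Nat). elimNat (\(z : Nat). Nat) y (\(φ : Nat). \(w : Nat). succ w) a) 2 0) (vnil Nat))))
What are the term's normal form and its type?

reduced normal form:
  \(ε : Vec (Eq Nat 2 2) 0). \(ξ : Vec Nat 4). vcons Nat 3 4 (vcons Nat 2 2 (vcons Nat 1 3 (vcons Nat 0 2 (vnil Nat))))
the term's type:
  Vec (Eq Nat 2 2) 0 -> Vec Nat 4 -> Vec Nat 4
observation: 30 normal-order steps normalize the term, beginning with a beta-redex.


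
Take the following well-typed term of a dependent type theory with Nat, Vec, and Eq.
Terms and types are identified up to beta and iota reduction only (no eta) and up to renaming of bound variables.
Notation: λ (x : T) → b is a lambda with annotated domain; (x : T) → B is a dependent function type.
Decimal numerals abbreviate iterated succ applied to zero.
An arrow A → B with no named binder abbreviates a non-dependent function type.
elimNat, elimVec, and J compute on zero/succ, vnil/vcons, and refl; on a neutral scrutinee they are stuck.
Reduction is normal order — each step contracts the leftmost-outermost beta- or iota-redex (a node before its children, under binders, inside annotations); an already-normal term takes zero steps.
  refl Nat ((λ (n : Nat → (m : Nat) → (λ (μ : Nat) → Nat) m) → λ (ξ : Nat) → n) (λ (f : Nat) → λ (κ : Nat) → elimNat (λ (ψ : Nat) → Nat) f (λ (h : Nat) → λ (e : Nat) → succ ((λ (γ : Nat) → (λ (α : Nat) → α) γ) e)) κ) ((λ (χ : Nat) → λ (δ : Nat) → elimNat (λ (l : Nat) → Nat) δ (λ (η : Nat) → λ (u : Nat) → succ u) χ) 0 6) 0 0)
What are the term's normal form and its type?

resulting normal form:
  refl Nat 0
type:
  Eq Nat 0 0
observation: contracting a beta-redex first, the term normalizes in 5 steps.


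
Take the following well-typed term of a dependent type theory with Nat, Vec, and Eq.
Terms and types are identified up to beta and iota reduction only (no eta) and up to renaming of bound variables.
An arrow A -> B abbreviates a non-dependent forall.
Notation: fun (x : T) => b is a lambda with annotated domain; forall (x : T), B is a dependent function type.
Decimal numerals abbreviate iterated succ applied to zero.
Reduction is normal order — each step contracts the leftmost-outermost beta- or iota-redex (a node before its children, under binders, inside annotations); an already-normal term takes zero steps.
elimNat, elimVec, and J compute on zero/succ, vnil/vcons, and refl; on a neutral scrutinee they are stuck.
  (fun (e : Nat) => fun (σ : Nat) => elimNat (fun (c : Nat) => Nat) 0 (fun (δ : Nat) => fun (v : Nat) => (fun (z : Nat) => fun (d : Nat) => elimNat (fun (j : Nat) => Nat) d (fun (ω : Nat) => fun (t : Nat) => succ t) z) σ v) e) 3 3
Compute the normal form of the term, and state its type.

resulting normal form:
  9
type:
  Nat


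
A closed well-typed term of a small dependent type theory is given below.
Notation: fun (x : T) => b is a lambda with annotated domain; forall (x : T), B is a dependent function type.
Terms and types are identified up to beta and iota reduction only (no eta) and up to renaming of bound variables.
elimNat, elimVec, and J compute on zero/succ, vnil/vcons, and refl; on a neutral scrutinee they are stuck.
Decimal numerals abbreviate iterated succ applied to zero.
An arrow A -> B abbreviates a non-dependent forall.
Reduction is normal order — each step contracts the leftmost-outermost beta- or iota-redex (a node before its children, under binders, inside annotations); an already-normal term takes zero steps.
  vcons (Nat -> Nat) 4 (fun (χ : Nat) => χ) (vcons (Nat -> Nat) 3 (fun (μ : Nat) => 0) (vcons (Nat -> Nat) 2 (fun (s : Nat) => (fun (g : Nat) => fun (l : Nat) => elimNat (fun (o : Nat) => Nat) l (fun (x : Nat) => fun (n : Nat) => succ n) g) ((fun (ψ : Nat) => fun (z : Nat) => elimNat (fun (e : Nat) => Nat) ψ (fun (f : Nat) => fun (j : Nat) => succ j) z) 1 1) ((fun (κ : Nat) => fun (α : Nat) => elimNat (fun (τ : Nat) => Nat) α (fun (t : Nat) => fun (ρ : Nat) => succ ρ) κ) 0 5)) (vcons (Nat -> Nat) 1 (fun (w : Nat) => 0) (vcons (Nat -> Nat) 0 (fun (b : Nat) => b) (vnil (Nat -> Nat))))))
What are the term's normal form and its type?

reduced normal form:
  vcons (Nat -> Nat) 4 (fun (χ : Nat) => χ) (vcons (Nat -> Nat) 3 (fun (μ : Nat) => 0) (vcons (Nat -> Nat) 2 (fun (s : Nat) => 7) (vcons (Nat -> Nat) 1 (fun (g : Nat) => 0) (vcons (Nat -> Nat) 0 (fun (l : Nat) => l) (vnil (Nat -> Nat))))))
the term's type:
  Vec (Nat -> Nat) 5


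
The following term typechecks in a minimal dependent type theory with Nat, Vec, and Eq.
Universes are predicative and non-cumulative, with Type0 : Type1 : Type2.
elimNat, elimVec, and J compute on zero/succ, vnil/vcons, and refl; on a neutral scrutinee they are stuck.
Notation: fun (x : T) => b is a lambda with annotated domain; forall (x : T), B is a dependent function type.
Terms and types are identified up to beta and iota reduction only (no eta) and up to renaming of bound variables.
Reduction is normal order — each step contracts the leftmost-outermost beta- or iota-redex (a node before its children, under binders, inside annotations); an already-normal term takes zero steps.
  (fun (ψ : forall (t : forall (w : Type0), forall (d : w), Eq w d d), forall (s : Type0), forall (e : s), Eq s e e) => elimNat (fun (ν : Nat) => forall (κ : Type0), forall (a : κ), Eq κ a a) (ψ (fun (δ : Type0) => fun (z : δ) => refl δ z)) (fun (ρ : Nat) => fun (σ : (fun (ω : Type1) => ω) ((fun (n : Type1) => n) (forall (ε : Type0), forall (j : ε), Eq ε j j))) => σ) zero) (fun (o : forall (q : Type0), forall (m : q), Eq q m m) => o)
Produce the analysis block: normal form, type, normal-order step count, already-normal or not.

normal form:
  fun (ψ : Type0) => fun (t : ψ) => refl ψ t
the term's type:
  forall (ψ : Type0), forall (t : ψ), Eq ψ t t
reduction steps (normal order): 3
already normal: no
first redex: a beta-redex


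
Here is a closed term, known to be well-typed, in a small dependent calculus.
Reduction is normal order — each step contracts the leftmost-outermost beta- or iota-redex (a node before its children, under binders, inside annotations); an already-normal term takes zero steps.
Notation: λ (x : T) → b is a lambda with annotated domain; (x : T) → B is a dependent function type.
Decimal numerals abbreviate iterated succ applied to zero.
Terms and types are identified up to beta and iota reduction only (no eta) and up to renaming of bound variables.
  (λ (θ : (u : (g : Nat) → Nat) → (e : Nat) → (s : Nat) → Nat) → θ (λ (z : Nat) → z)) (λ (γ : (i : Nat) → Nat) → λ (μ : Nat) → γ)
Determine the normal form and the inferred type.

reduced normal form:
  λ (θ : Nat) → λ (u : Nat) → u
type:
  (θ : Nat) → (u : Nat) → Nat


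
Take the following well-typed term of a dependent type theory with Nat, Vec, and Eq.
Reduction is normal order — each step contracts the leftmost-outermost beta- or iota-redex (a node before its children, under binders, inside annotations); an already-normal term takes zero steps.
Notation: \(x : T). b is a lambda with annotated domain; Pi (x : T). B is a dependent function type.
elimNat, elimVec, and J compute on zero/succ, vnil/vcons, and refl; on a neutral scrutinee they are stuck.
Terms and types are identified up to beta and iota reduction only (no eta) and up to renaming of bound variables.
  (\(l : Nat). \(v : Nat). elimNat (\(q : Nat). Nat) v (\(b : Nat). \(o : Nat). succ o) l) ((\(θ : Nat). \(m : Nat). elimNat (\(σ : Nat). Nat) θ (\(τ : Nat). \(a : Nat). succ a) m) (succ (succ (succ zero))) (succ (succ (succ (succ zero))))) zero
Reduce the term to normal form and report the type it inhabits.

reduced normal form:
  succ (succ (succ (succ (succ (succ (succ zero))))))
type:
  Nat


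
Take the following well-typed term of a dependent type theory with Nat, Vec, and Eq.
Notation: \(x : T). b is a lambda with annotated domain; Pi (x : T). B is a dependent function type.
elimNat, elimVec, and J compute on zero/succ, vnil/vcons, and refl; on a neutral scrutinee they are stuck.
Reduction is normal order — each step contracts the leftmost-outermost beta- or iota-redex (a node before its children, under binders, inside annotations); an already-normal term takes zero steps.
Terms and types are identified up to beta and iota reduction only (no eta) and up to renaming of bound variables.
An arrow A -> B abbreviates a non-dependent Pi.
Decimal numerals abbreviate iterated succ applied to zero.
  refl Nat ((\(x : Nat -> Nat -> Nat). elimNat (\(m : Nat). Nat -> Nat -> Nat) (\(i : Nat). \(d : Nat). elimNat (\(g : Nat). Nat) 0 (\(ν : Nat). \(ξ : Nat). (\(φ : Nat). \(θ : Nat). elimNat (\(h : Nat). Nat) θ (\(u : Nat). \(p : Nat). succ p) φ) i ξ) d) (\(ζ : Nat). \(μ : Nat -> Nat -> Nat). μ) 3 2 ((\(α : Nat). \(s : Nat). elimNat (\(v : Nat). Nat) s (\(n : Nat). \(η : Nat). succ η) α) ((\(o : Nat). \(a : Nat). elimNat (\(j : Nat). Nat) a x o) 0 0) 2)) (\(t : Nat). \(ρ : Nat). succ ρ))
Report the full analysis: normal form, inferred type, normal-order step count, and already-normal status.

reduced normal form:
  refl Nat 4
the term's type:
  Eq Nat 4 4
reduction steps (normal order): 35
started in normal form: no
first redex: a beta-redex


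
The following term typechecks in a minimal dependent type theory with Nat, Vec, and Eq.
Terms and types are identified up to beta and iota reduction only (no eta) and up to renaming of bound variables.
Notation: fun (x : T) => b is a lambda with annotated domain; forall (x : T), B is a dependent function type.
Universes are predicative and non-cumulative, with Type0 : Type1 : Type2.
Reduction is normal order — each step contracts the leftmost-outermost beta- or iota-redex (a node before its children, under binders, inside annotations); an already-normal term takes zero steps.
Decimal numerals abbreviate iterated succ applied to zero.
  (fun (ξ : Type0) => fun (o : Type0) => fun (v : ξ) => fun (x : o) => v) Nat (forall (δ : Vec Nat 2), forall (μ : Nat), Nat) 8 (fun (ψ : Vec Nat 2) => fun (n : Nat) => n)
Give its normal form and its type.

resulting normal form:
  8
type:
  Nat


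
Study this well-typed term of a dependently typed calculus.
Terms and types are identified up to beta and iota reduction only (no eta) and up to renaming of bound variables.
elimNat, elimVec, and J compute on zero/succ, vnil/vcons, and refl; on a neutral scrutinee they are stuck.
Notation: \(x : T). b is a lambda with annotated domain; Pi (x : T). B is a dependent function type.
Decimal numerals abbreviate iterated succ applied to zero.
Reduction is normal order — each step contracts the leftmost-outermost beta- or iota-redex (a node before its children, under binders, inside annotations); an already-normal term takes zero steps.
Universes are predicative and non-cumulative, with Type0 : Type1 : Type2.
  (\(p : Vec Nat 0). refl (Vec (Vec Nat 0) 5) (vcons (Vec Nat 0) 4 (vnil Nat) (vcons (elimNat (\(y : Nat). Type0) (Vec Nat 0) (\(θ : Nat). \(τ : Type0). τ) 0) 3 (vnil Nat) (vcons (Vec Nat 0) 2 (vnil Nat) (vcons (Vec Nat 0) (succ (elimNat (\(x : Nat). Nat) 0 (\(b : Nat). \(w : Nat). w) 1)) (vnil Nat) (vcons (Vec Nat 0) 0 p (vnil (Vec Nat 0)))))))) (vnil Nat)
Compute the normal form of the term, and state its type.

normal form:
  refl (Vec (Vec Nat 0) 5) (vcons (Vec Nat 0) 4 (vnil Nat) (vcons (Vec Nat 0) 3 (vnil Nat) (vcons (Vec Nat 0) 2 (vnil Nat) (vcons (Vec Nat 0) 1 (vnil Nat) (vcons (Vec Nat 0) 0 (vnil Nat) (vnil (Vec Nat 0)))))))
inferred type:
  Eq (Vec (Vec Nat 0) 5) (vcons (Vec Nat 0) 4 (vnil Nat) (vcons (Vec Nat 0) 3 (vnil Nat) (vcons (Vec Nat 0) 2 (vnil Nat) (vcons (Vec Nat 0) 1 (vnil Nat) (vcons (Vec Nat 0) 0 (vnil Nat) (vnil (Vec Nat 0))))))) (vcons (Vec Nat 0) 4 (vnil Nat) (vcons (Vec Nat 0) 3 (vnil Nat) (vcons (Vec Nat 0) 2 (vnil Nat) (vcons (Vec Nat 0) 1 (vnil Nat) (vcons (Vec Nat 0) 0 (vnil Nat) (vnil (Vec Nat 0)))))))
observation: contracting a beta-redex first, the term normalizes in 6 steps.


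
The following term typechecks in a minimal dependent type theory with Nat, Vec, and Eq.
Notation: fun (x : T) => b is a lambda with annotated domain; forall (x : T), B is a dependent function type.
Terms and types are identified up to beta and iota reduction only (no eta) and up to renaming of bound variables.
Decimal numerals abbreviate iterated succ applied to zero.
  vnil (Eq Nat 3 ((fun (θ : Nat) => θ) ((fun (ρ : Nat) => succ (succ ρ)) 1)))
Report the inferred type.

the term's type:
  Vec (Eq Nat 3 3) 0


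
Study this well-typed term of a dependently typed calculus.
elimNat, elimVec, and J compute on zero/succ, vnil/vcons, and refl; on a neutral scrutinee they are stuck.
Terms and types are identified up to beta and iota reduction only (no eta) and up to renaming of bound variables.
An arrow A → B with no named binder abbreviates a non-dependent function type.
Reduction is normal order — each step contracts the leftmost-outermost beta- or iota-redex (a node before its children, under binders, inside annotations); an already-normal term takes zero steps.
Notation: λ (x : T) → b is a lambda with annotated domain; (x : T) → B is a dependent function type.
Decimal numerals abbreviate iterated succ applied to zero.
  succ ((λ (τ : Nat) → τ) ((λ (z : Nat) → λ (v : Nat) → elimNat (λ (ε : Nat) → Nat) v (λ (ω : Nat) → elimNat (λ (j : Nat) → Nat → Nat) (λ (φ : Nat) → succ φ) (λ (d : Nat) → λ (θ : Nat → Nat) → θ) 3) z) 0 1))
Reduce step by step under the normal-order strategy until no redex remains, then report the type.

reduction (normal order):
  succ ((λ (τ : Nat) → τ) ((λ (z : Nat) → λ (v : Nat) → elimNat (λ (ε : Nat) → Nat) v (λ (ω : Nat) → elimNat (λ (j : Nat) → Nat → Nat) (λ (φ : Nat) → succ φ) (λ (d : Nat) → λ (θ : Nat → Nat) → θ) 3) z) 0 1))
  ~> succ ((λ (τ : Nat) → λ (z : Nat) → elimNat (λ (v : Nat) → Nat) z (λ (ε : Nat) → elimNat (λ (ω : Nat) → Nat → Nat) (λ (j : Nat) → succ j) (λ (φ : Nat) → λ (d : Nat → Nat) → d) 3) τ) 0 1)
  ~> succ ((λ (τ : Nat) → elimNat (λ (z : Nat) → Nat) τ (λ (v : Nat) → elimNat (λ (ε : Nat) → Nat → Nat) (λ (ω : Nat) → succ ω) (λ (j : Nat) → λ (φ : Nat → Nat) → φ) 3) 0) 1)
  ~> succ (elimNat (λ (τ : Nat) → Nat) 1 (λ (z : Nat) → elimNat (λ (v : Nat) → Nat → Nat) (λ (ε : Nat) → succ ε) (λ (ω : Nat) → λ (j : Nat → Nat) → j) 3) 0)
  ~> 2
type:
  Nat


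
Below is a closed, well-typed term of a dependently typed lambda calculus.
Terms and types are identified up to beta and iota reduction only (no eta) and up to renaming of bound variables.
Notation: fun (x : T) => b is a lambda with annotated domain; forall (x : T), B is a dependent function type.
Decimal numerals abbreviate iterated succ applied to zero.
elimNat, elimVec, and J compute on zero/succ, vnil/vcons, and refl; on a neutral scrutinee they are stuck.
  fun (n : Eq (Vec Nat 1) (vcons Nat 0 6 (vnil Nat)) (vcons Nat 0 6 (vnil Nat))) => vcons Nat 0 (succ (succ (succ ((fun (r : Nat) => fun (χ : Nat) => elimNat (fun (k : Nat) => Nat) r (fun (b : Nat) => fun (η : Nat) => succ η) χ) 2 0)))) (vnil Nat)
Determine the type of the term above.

the term's type:
  forall (n : Eq (Vec Nat 1) (vcons Nat 0 6 (vnil Nat)) (vcons Nat 0 6 (vnil Nat))), Vec Nat 1


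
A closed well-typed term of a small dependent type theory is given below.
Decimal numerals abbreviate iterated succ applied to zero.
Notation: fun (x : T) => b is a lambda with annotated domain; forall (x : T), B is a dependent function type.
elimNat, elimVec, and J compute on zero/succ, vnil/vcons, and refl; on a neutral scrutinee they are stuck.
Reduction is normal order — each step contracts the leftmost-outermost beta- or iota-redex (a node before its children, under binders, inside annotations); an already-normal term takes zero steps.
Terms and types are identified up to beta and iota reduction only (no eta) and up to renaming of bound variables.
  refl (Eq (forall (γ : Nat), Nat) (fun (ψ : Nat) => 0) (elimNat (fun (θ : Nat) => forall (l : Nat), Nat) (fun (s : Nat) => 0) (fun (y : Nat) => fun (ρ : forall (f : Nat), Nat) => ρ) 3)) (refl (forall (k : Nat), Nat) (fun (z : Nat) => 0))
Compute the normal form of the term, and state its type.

resulting normal form:
  refl (Eq (forall (γ : Nat), Nat) (fun (ψ : Nat) => 0) (fun (θ : Nat) => 0)) (refl (forall (l : Nat), Nat) (fun (s : Nat) => 0))
inferred type:
  Eq (Eq (forall (γ : Nat), Nat) (fun (ψ : Nat) => 0) (fun (θ : Nat) => 0)) (refl (forall (l : Nat), Nat) (fun (s : Nat) => 0)) (refl (forall (y : Nat), Nat) (fun (ρ : Nat) => 0))
observation: normalization takes exactly 10 steps under the normal-order strategy.


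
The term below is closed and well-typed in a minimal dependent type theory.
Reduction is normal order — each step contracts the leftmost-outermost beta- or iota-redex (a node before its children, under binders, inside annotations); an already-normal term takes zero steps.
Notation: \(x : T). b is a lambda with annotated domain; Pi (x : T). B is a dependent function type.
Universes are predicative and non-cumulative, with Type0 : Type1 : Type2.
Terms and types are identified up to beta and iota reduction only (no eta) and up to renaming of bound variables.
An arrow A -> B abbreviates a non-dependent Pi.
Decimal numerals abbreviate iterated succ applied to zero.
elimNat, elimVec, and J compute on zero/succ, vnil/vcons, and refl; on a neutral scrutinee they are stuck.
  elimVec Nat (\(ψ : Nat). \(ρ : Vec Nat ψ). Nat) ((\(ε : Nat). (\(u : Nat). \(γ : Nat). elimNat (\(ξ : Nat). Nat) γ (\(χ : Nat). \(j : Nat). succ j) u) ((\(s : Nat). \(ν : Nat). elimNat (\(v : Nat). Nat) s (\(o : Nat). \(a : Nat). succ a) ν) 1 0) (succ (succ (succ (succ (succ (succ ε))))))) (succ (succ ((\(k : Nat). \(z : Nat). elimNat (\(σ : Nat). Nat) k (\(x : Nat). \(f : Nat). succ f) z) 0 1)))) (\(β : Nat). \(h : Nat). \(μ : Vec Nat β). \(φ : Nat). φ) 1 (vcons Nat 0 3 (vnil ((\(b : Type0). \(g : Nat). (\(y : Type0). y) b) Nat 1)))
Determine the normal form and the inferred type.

reduced normal form:
  10
inferred type:
  Nat
observation: normalization takes exactly 22 steps under the normal-order strategy.


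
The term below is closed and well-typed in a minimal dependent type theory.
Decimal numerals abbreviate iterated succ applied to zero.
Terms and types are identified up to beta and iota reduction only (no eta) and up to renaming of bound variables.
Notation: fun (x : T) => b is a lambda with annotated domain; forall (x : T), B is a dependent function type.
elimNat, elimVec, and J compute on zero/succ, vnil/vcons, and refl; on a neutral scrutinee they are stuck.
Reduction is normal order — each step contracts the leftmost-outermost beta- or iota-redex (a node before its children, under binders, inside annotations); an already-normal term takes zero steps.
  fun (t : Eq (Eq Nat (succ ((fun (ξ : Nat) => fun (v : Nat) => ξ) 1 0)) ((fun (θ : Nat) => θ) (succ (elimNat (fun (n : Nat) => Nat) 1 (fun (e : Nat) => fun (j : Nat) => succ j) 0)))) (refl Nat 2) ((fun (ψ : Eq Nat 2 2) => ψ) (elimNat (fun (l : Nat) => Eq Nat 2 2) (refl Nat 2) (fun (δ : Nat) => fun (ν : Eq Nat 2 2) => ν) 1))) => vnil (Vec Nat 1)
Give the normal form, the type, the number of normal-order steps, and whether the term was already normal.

reduced normal form:
  fun (t : Eq (Eq Nat 2 2) (refl Nat 2) (refl Nat 2)) => vnil (Vec Nat 1)
inferred type:
  forall (t : Eq (Eq Nat 2 2) (refl Nat 2) (refl Nat 2)), Vec (Vec Nat 1) 0
reduction steps (normal order): 9
term was already normal: no
first contracted redex: a beta-redex


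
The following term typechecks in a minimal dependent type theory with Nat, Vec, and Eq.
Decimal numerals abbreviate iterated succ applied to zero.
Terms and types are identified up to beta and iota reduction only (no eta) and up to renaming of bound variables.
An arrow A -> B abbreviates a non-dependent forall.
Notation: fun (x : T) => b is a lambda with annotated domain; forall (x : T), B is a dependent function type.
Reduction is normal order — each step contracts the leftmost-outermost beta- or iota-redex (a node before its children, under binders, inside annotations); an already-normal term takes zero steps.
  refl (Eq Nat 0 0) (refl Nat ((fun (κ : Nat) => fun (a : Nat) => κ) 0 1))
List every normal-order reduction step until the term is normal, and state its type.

normal-order reduction:
  refl (Eq Nat 0 0) (refl Nat ((fun (κ : Nat) => fun (a : Nat) => κ) 0 1))
  ~> refl (Eq Nat 0 0) (refl Nat ((fun (κ : Nat) => 0) 1))
  ~> refl (Eq Nat 0 0) (refl Nat 0)
type:
  Eq (Eq Nat 0 0) (refl Nat 0) (refl Nat 0)


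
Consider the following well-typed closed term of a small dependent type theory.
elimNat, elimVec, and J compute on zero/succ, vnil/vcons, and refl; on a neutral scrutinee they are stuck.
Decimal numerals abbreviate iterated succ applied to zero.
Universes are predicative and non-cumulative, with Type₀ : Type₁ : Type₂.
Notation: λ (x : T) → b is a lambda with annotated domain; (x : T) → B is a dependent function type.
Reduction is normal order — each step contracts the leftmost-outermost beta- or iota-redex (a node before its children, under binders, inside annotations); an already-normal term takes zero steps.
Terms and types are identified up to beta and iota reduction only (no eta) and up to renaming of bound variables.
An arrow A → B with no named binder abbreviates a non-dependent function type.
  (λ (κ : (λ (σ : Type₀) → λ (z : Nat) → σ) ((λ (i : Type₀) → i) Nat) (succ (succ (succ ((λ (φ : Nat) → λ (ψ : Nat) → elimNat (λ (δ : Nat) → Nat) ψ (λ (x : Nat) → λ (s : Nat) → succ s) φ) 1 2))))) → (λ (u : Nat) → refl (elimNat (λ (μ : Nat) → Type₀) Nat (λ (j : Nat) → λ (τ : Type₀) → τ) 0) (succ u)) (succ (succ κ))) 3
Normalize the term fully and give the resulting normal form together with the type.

normal form:
  refl Nat 6
inferred type:
  Eq Nat 6 6
observation: the leftmost-outermost redex is a beta-redex, and normalization takes 3 steps.
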